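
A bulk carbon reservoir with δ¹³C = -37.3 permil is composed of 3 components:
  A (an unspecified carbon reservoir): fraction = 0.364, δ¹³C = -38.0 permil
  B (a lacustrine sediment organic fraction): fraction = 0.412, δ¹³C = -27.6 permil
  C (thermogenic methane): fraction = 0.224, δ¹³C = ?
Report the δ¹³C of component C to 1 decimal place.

-54.0 permil

Isotope mass balance: δ_bulk = Σ fᵢ·δᵢ.
-37.3 = 0.364×(-38.0) + 0.412×(-27.6) + 0.224×δ_C
0.224·δ_C = -37.3 − (-25.203) = -12.097
δ_C = -12.097 / 0.224 = -54.00 permil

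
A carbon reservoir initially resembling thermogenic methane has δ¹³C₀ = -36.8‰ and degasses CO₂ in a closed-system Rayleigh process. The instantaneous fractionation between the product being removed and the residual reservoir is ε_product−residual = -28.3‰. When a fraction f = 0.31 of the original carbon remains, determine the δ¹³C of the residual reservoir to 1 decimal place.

-4.3‰

Rayleigh residual: δ_res = (δ₀ + 1000)·f^(α−1) − 1000
α = ε/1000 + 1 = 0.97170, so α − 1 = -0.02830
f^(α−1) = 0.31^(-0.02830) = 1.033700
δ_res = (-36.8 + 1000) × 1.033700 − 1000 = 995.660 − 1000 = -4.34‰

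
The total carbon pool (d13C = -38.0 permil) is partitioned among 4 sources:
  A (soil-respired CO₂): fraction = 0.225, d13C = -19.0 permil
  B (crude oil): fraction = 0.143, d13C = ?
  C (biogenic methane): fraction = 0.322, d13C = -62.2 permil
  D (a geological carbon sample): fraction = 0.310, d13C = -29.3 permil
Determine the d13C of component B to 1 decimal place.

-32.3 permil

Isotope mass balance: δ_bulk = Σ fᵢ·δᵢ.
-38.0 = 0.225×(-19.0) + 0.143×δ_B + 0.322×(-62.2) + 0.310×(-29.3)
0.143·δ_B = -38.0 − (-33.386) = -4.614
δ_B = -4.614 / 0.143 = -32.26 permil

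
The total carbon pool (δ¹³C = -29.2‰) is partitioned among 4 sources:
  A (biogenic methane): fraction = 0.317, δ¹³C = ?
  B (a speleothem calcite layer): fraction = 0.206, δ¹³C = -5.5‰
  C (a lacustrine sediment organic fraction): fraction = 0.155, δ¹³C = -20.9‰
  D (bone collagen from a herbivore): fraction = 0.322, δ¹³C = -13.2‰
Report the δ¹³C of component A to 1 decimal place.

Isotope mass balance: δ_bulk = Σ fᵢ·δᵢ.
-29.2 = 0.317×δ_A + 0.206×(-5.5) + 0.155×(-20.9) + 0.322×(-13.2)
0.317·δ_A = -29.2 − (-8.623) = -20.577
δ_A = -20.577 / 0.317 = -64.91‰

-64.9‰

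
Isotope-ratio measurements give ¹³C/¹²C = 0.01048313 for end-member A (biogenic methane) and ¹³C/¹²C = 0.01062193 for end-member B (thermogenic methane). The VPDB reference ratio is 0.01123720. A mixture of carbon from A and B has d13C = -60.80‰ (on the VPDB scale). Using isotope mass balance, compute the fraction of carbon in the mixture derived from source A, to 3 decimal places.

δ_A = (0.01048313/0.01123720 − 1)×1000 = (0.932895 − 1)×1000 = -67.105‰
δ_B = (0.01062193/0.01123720 − 1)×1000 = (0.945247 − 1)×1000 = -54.753‰
f_A = (δ_mix − δ_B)/(δ_A − δ_B) = (-60.80 − (-54.753))/(-67.105 − (-54.753))
f_A = -6.047 / -12.352 = 0.4896

0.490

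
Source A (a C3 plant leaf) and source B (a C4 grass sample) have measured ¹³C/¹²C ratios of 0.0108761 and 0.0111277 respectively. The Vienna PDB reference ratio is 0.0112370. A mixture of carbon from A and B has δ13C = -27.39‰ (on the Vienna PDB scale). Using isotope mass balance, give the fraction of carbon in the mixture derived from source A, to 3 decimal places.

0.789

δ_A = (0.0108761/0.0112370 − 1)×1000 = (0.967883 − 1)×1000 = -32.117‰
δ_B = (0.0111277/0.0112370 − 1)×1000 = (0.990273 − 1)×1000 = -9.727‰
f_A = (δ_mix − δ_B)/(δ_A − δ_B) = (-27.39 − (-9.727))/(-32.117 − (-9.727))
f_A = -17.663 / -22.390 = 0.7889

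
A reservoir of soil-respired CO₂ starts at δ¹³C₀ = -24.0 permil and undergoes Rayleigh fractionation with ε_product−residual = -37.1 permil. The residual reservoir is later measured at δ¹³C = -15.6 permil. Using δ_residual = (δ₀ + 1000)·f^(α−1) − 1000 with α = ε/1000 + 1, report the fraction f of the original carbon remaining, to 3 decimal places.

α − 1 = ε/1000 = -0.0371
(δ_res + 1000)/(δ₀ + 1000) = (-15.6 + 1000)/(-24.0 + 1000) = 984.4/976.0 = 1.008607
f = 1.008607^(1/-0.0371) = exp(ln(1.008607)/-0.0371) = exp(0.00857/-0.0371)
f = exp(-0.2310) = 0.7937

0.794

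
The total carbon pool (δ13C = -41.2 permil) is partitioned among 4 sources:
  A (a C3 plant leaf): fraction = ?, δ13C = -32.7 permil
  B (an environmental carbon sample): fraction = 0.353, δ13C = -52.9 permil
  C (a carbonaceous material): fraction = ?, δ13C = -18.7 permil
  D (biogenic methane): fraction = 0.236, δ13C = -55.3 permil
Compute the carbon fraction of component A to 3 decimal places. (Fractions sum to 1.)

0.128

Let f_A and f_C be the unknown fractions; fractions sum to 1 so f_A + f_C = 0.411.
Mass balance: Σ fᵢ·δᵢ = δ_bulk ⇒ f_A·(-32.7) + f_C·(-18.7) = -41.2 − (-31.724) = -9.476
Substitute f_C = 0.411 − f_A:
f_A·(-32.7 − -18.7) = -9.476 − 0.411×(-18.7) = -1.790
f_A = -1.790 / -14.0 = 0.1278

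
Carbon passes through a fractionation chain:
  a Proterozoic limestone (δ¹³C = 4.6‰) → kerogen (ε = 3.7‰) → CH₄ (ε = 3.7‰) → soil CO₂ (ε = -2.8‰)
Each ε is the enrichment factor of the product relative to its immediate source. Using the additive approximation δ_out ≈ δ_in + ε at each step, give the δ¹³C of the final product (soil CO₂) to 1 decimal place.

step 1: δ ≈ 4.6 + (3.7) = 8.3‰
step 2: δ ≈ 8.3 + (3.7) = 12.0‰
step 3: δ ≈ 12.0 + (-2.8) = 9.2‰

9.2‰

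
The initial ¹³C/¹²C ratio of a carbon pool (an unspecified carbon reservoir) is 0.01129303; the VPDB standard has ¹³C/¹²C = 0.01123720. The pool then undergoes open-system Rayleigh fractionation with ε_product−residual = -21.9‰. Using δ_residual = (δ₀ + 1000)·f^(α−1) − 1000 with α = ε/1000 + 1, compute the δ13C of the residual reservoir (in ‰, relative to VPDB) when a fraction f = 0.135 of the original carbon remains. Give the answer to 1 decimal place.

50.0‰

δ₀ = (0.01129303/0.01123720 − 1)×1000 = (1.004968 − 1)×1000 = 4.968‰
α − 1 = ε/1000 = -0.0219
f^(α−1) = 0.135^(-0.0219) = 1.044830
δ_res = (4.968 + 1000) × 1.044830 − 1000 = 1050.021 − 1000 = 50.02‰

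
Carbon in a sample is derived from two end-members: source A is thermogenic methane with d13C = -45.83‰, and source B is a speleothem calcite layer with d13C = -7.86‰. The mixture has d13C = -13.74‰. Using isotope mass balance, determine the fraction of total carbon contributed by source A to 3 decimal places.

0.155

δ_mix = f_A·δ_A + (1 − f_A)·δ_B  ⇒  f_A = (δ_mix − δ_B)/(δ_A − δ_B)
f_A = (-13.74 − (-7.86)) / (-45.83 − (-7.86))
f_A = -5.88 / -37.97 = 0.1549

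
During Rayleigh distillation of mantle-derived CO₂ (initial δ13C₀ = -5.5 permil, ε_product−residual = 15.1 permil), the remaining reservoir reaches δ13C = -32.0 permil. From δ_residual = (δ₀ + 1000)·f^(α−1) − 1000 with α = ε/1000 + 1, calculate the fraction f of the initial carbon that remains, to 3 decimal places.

0.167

α − 1 = ε/1000 = 0.0151
(δ_res + 1000)/(δ₀ + 1000) = (-32.0 + 1000)/(-5.5 + 1000) = 968.0/994.5 = 0.973353
f = 0.973353^(1/0.0151) = exp(ln(0.973353)/0.0151) = exp(-0.02701/0.0151)
f = exp(-1.7886) = 0.1672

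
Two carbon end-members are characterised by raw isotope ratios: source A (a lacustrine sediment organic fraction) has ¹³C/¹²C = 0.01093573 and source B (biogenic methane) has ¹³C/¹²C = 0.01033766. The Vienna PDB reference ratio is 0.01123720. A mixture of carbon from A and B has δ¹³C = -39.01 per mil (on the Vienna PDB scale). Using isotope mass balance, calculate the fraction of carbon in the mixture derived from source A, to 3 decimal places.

0.771

δ_A = (0.01093573/0.01123720 − 1)×1000 = (0.973172 − 1)×1000 = -26.828 per mil
δ_B = (0.01033766/0.01123720 − 1)×1000 = (0.919950 − 1)×1000 = -80.050 per mil
f_A = (δ_mix − δ_B)/(δ_A − δ_B) = (-39.01 − (-80.050))/(-26.828 − (-80.050))
f_A = 41.040 / 53.222 = 0.7711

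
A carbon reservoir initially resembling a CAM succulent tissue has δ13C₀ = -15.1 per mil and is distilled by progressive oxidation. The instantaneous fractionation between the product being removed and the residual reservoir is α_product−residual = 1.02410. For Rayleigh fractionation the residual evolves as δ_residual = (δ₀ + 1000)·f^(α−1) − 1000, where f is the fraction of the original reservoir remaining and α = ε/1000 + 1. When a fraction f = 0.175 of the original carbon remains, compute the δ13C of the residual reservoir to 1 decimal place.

-55.6 per mil

Rayleigh residual: δ_res = (δ₀ + 1000)·f^(α−1) − 1000
α − 1 = 0.02410
f^(α−1) = 0.175^(0.02410) = 0.958864
δ_res = (-15.1 + 1000) × 0.958864 − 1000 = 944.386 − 1000 = -55.61 per mil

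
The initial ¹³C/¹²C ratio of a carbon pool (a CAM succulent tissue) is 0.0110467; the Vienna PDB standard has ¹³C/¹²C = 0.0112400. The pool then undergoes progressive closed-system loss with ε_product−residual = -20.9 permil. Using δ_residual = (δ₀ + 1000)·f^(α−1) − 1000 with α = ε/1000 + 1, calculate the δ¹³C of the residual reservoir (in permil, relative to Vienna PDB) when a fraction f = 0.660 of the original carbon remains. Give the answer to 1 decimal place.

-8.6 permil

δ₀ = (0.0110467/0.0112400 − 1)×1000 = (0.982802 − 1)×1000 = -17.198 permil
α − 1 = ε/1000 = -0.0209
f^(α−1) = 0.660^(-0.0209) = 1.008722
δ_res = (-17.198 + 1000) × 1.008722 − 1000 = 991.375 − 1000 = -8.63 permil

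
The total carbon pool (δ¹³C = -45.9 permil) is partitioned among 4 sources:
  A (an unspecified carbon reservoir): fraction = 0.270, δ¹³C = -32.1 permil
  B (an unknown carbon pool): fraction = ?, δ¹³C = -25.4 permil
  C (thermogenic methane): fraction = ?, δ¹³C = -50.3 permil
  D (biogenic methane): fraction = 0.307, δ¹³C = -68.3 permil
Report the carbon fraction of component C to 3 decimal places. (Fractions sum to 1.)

Let f_C and f_B be the unknown fractions; fractions sum to 1 so f_C + f_B = 0.423.
Mass balance: Σ fᵢ·δᵢ = δ_bulk ⇒ f_C·(-50.3) + f_B·(-25.4) = -45.9 − (-29.635) = -16.265
Substitute f_B = 0.423 − f_C:
f_C·(-50.3 − -25.4) = -16.265 − 0.423×(-25.4) = -5.521
f_C = -5.521 / -24.9 = 0.2217

0.222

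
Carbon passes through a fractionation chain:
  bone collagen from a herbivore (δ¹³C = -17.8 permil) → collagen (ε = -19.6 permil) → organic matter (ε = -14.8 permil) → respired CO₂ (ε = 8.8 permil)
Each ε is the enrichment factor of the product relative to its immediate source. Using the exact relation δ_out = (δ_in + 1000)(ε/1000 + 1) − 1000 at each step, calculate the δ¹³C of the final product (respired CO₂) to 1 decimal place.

step 1: δ = (-17.80 + 1000)·(-19.6/1000 + 1) − 1000 = -37.05 permil
step 2: δ = (-37.05 + 1000)·(-14.8/1000 + 1) − 1000 = -51.30 permil
step 3: δ = (-51.30 + 1000)·(8.8/1000 + 1) − 1000 = -42.95 permil

-43.0 permil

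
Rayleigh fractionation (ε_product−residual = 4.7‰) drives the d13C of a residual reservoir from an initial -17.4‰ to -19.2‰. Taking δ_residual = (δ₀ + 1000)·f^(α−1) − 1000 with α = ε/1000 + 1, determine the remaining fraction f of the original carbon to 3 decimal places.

α − 1 = ε/1000 = 0.0047
(δ_res + 1000)/(δ₀ + 1000) = (-19.2 + 1000)/(-17.4 + 1000) = 980.8/982.6 = 0.998168
f = 0.998168^(1/0.0047) = exp(ln(0.998168)/0.0047) = exp(-0.00183/0.0047)
f = exp(-0.3901) = 0.6770

0.677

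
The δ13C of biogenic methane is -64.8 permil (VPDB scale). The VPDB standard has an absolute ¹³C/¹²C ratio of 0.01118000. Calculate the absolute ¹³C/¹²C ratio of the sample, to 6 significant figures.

R_sample = R_standard × (δ13C/1000 + 1)
R_sample = 0.01118000 × (-64.8/1000 + 1) = 0.01118000 × 0.935200
R_sample = 0.0104555

0.0104555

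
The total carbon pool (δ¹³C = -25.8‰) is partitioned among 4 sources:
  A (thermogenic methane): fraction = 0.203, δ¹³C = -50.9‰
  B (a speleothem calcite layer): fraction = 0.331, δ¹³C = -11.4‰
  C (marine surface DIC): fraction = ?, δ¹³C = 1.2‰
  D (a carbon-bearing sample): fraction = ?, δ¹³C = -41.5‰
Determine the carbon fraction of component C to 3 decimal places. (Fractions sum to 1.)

0.179

Let f_C and f_D be the unknown fractions; fractions sum to 1 so f_C + f_D = 0.466.
Mass balance: Σ fᵢ·δᵢ = δ_bulk ⇒ f_C·(1.2) + f_D·(-41.5) = -25.8 − (-14.106) = -11.694
Substitute f_D = 0.466 − f_C:
f_C·(1.2 − -41.5) = -11.694 − 0.466×(-41.5) = 7.645
f_C = 7.645 / 42.7 = 0.1790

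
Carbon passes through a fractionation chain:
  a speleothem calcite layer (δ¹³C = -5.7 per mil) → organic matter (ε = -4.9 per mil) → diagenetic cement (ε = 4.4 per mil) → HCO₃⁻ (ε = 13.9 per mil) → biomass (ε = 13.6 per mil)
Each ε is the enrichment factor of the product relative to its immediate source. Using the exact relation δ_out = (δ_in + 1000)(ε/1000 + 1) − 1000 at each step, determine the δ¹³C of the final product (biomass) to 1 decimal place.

21.3 per mil

step 1: δ = (-5.70 + 1000)·(-4.9/1000 + 1) − 1000 = -10.57 per mil
step 2: δ = (-10.57 + 1000)·(4.4/1000 + 1) − 1000 = -6.22 per mil
step 3: δ = (-6.22 + 1000)·(13.9/1000 + 1) − 1000 = 7.59 per mil
step 4: δ = (7.59 + 1000)·(13.6/1000 + 1) − 1000 = 21.30 per mil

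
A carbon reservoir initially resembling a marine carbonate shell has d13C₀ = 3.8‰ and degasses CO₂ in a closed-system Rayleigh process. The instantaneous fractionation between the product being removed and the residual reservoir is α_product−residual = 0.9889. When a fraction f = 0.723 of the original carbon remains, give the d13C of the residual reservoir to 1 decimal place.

Rayleigh residual: δ_res = (δ₀ + 1000)·f^(α−1) − 1000
α − 1 = -0.01110
f^(α−1) = 0.723^(-0.01110) = 1.003607
δ_res = (3.8 + 1000) × 1.003607 − 1000 = 1007.420 − 1000 = 7.42‰

7.4‰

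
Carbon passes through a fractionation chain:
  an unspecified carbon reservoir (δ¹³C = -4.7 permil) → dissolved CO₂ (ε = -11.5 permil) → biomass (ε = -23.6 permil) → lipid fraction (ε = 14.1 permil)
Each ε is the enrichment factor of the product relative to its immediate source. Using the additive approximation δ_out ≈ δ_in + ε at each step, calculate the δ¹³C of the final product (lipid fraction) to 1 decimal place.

-25.7 permil

step 1: δ ≈ -4.7 + (-11.5) = -16.2 permil
step 2: δ ≈ -16.2 + (-23.6) = -39.8 permil
step 3: δ ≈ -39.8 + (14.1) = -25.7 permil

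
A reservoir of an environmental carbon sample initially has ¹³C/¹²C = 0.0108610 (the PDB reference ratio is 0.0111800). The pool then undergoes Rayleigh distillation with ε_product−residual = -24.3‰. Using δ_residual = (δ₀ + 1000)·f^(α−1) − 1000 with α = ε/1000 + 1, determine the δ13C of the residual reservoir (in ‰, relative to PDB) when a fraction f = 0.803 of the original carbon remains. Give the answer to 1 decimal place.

-23.3‰

δ₀ = (0.0108610/0.0111800 − 1)×1000 = (0.971467 − 1)×1000 = -28.533‰
α − 1 = ε/1000 = -0.0243
f^(α−1) = 0.803^(-0.0243) = 1.005346
δ_res = (-28.533 + 1000) × 1.005346 − 1000 = 976.660 − 1000 = -23.34‰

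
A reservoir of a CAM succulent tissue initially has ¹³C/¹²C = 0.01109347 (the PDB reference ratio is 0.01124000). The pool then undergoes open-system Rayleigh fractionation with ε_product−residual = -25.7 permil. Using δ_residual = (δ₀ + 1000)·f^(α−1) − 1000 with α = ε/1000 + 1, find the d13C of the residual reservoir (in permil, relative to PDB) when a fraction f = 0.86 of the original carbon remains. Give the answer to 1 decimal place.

δ₀ = (0.01109347/0.01124000 − 1)×1000 = (0.986964 − 1)×1000 = -13.036 permil
α − 1 = ε/1000 = -0.0257
f^(α−1) = 0.86^(-0.0257) = 1.003884
δ_res = (-13.036 + 1000) × 1.003884 − 1000 = 990.797 − 1000 = -9.20 permil

-9.2 permil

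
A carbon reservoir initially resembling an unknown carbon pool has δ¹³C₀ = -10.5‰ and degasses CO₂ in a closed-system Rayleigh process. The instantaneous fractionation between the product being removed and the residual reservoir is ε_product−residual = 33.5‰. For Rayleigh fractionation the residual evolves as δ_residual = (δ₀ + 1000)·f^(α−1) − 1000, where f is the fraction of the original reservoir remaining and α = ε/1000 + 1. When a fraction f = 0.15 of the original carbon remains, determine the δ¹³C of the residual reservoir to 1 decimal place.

-71.4‰

Rayleigh residual: δ_res = (δ₀ + 1000)·f^(α−1) − 1000
α = ε/1000 + 1 = 1.03350, so α − 1 = 0.03350
f^(α−1) = 0.15^(0.03350) = 0.938424
δ_res = (-10.5 + 1000) × 0.938424 − 1000 = 928.570 − 1000 = -71.43‰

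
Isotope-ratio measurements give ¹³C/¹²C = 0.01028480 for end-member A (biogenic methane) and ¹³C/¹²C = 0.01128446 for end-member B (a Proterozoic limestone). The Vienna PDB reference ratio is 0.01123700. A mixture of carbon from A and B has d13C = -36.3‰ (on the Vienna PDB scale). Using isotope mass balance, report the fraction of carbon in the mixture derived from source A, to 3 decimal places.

δ_A = (0.01028480/0.01123700 − 1)×1000 = (0.915262 − 1)×1000 = -84.738‰
δ_B = (0.01128446/0.01123700 − 1)×1000 = (1.004224 − 1)×1000 = 4.224‰
f_A = (δ_mix − δ_B)/(δ_A − δ_B) = (-36.3 − (4.224))/(-84.738 − (4.224))
f_A = -40.524 / -88.961 = 0.4555

0.456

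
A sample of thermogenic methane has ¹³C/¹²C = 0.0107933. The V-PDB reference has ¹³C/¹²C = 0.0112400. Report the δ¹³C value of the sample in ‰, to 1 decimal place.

δ¹³C = (R_sample / R_standard − 1) × 1000
R_sample / R_standard = 0.0107933 / 0.0112400 = 0.960258
δ¹³C = (0.960258 − 1) × 1000 = -39.74‰

-39.7‰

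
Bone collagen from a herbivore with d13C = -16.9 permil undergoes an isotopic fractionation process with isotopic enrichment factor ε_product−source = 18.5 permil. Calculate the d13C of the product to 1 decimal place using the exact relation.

Exactly, δ_product = (δ_source + 1000)·(ε/1000 + 1) − 1000.
δ_product = (-16.9 + 1000) × (18.5/1000 + 1) − 1000
δ_product = 1.29 permil

1.3 permil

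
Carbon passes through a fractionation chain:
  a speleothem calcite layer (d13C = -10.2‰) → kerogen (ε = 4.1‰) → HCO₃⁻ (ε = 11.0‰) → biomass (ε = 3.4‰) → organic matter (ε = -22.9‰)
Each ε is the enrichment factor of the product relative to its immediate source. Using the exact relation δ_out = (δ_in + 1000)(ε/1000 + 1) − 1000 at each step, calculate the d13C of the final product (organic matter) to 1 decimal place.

step 1: δ = (-10.20 + 1000)·(4.1/1000 + 1) − 1000 = -6.14‰
step 2: δ = (-6.14 + 1000)·(11.0/1000 + 1) − 1000 = 4.79‰
step 3: δ = (4.79 + 1000)·(3.4/1000 + 1) − 1000 = 8.21‰
step 4: δ = (8.21 + 1000)·(-22.9/1000 + 1) − 1000 = -14.88‰

-14.9‰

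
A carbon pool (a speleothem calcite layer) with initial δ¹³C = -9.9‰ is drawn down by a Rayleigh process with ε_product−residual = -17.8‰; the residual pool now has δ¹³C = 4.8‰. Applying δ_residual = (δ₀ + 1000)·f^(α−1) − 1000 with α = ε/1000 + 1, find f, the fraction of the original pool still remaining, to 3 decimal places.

0.437

α − 1 = ε/1000 = -0.0178
(δ_res + 1000)/(δ₀ + 1000) = (4.8 + 1000)/(-9.9 + 1000) = 1004.8/990.1 = 1.014847
f = 1.014847^(1/-0.0178) = exp(ln(1.014847)/-0.0178) = exp(0.01474/-0.0178)
f = exp(-0.8280) = 0.4369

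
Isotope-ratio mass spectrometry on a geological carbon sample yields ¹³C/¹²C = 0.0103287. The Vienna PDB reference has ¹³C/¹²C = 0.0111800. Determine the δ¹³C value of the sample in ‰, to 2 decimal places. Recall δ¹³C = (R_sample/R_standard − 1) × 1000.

-76.14‰

δ¹³C = (R_sample / R_standard − 1) × 1000
R_sample / R_standard = 0.0103287 / 0.0111800 = 0.923855
δ¹³C = (0.923855 − 1) × 1000 = -76.145‰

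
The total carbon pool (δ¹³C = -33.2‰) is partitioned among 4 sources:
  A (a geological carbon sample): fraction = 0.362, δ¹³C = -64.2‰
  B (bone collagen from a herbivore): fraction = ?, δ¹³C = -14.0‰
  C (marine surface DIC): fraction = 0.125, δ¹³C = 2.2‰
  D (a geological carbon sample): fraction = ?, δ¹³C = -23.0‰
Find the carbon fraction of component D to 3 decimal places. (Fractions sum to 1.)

0.339

Let f_D and f_B be the unknown fractions; fractions sum to 1 so f_D + f_B = 0.513.
Mass balance: Σ fᵢ·δᵢ = δ_bulk ⇒ f_D·(-23.0) + f_B·(-14.0) = -33.2 − (-22.965) = -10.235
Substitute f_B = 0.513 − f_D:
f_D·(-23.0 − -14.0) = -10.235 − 0.513×(-14.0) = -3.053
f_D = -3.053 / -9.0 = 0.3392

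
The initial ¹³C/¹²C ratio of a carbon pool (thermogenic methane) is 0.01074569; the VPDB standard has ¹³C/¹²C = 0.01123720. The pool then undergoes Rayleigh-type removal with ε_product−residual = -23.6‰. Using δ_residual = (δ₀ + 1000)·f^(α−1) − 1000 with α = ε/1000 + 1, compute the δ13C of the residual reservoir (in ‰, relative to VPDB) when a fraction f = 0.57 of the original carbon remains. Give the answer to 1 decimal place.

δ₀ = (0.01074569/0.01123720 − 1)×1000 = (0.956260 − 1)×1000 = -43.740‰
α − 1 = ε/1000 = -0.0236
f^(α−1) = 0.57^(-0.0236) = 1.013354
δ_res = (-43.740 + 1000) × 1.013354 − 1000 = 969.031 − 1000 = -30.97‰

-31.0‰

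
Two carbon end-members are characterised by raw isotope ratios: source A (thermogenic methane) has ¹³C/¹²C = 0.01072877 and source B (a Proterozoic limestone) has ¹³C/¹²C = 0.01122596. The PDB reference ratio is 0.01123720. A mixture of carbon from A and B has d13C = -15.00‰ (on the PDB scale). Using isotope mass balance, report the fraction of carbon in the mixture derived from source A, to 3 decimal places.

0.316

δ_A = (0.01072877/0.01123720 − 1)×1000 = (0.954755 − 1)×1000 = -45.245‰
δ_B = (0.01122596/0.01123720 − 1)×1000 = (0.999000 − 1)×1000 = -1.000‰
f_A = (δ_mix − δ_B)/(δ_A − δ_B) = (-15.00 − (-1.000))/(-45.245 − (-1.000))
f_A = -14.000 / -44.245 = 0.3164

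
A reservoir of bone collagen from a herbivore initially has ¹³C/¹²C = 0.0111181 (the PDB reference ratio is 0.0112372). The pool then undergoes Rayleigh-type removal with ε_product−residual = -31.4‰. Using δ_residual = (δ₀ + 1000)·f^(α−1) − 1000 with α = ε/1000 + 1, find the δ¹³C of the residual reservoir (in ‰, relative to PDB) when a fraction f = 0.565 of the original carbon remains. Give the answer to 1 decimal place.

δ₀ = (0.0111181/0.0112372 − 1)×1000 = (0.989401 − 1)×1000 = -10.599‰
α − 1 = ε/1000 = -0.0314
f^(α−1) = 0.565^(-0.0314) = 1.018089
δ_res = (-10.599 + 1000) × 1.018089 − 1000 = 1007.298 − 1000 = 7.30‰

7.3‰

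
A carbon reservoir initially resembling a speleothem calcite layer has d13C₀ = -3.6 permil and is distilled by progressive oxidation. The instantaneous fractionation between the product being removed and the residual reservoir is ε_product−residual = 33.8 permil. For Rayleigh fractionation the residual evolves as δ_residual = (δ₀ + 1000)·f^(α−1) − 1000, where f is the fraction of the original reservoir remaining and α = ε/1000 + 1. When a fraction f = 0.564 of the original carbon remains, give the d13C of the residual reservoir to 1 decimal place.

Rayleigh residual: δ_res = (δ₀ + 1000)·f^(α−1) − 1000
α = ε/1000 + 1 = 1.03380, so α − 1 = 0.03380
f^(α−1) = 0.564^(0.03380) = 0.980829
δ_res = (-3.6 + 1000) × 0.980829 − 1000 = 977.298 − 1000 = -22.70 permil

-22.7 permil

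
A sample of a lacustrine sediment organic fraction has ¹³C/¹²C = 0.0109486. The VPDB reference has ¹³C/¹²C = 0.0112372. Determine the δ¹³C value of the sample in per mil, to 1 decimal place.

δ¹³C = (R_sample / R_standard − 1) × 1000
R_sample / R_standard = 0.0109486 / 0.0112372 = 0.974317
δ¹³C = (0.974317 − 1) × 1000 = -25.68 per mil

-25.7 per mil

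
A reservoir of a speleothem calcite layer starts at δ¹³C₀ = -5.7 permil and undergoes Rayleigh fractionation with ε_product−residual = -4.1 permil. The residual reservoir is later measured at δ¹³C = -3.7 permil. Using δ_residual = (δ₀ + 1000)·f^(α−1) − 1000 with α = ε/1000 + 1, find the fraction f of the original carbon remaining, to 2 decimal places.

α − 1 = ε/1000 = -0.0041
(δ_res + 1000)/(δ₀ + 1000) = (-3.7 + 1000)/(-5.7 + 1000) = 996.3/994.3 = 1.002011
f = 1.002011^(1/-0.0041) = exp(ln(1.002011)/-0.0041) = exp(0.00201/-0.0041)
f = exp(-0.4901) = 0.6126

0.61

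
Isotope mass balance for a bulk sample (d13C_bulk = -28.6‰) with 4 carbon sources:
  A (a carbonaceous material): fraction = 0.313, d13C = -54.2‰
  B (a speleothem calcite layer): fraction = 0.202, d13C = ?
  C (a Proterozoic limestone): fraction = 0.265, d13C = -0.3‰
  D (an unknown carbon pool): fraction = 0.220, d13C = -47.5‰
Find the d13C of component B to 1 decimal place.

-5.5‰

Isotope mass balance: δ_bulk = Σ fᵢ·δᵢ.
-28.6 = 0.313×(-54.2) + 0.202×δ_B + 0.265×(-0.3) + 0.220×(-47.5)
0.202·δ_B = -28.6 − (-27.494) = -1.106
δ_B = -1.106 / 0.202 = -5.47‰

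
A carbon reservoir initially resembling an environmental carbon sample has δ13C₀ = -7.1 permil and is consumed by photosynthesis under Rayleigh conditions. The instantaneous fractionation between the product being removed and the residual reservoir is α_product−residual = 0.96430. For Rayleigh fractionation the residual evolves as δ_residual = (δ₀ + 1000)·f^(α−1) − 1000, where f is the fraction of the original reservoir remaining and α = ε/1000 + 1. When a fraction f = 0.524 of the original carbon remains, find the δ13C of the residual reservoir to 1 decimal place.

16.1 permil

Rayleigh residual: δ_res = (δ₀ + 1000)·f^(α−1) − 1000
α − 1 = -0.03570
f^(α−1) = 0.524^(-0.03570) = 1.023340
δ_res = (-7.1 + 1000) × 1.023340 − 1000 = 1016.074 − 1000 = 16.07 permil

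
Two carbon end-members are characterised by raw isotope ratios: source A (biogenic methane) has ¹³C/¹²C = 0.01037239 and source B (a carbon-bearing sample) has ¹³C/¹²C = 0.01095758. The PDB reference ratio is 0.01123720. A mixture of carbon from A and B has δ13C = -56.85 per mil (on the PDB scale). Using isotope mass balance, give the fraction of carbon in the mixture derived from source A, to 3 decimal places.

0.614

δ_A = (0.01037239/0.01123720 − 1)×1000 = (0.923040 − 1)×1000 = -76.960 per mil
δ_B = (0.01095758/0.01123720 − 1)×1000 = (0.975117 − 1)×1000 = -24.883 per mil
f_A = (δ_mix − δ_B)/(δ_A − δ_B) = (-56.85 − (-24.883))/(-76.960 − (-24.883))
f_A = -31.967 / -52.076 = 0.6138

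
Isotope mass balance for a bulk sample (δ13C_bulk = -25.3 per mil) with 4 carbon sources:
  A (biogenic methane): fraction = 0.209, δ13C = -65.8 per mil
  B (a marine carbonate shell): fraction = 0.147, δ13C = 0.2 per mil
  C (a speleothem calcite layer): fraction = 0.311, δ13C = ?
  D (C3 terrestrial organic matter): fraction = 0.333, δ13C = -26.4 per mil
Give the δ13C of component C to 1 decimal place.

-9.0 per mil

Isotope mass balance: δ_bulk = Σ fᵢ·δᵢ.
-25.3 = 0.209×(-65.8) + 0.147×(0.2) + 0.311×δ_C + 0.333×(-26.4)
0.311·δ_C = -25.3 − (-22.514) = -2.786
δ_C = -2.786 / 0.311 = -8.96 per mil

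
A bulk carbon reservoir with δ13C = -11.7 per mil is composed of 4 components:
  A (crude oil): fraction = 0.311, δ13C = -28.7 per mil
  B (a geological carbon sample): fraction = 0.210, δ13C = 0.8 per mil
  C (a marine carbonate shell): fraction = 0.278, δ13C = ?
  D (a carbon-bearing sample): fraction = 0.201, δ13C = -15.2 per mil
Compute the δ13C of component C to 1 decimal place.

Isotope mass balance: δ_bulk = Σ fᵢ·δᵢ.
-11.7 = 0.311×(-28.7) + 0.210×(0.8) + 0.278×δ_C + 0.201×(-15.2)
0.278·δ_C = -11.7 − (-11.813) = 0.113
δ_C = 0.113 / 0.278 = 0.41 per mil

0.4 per mil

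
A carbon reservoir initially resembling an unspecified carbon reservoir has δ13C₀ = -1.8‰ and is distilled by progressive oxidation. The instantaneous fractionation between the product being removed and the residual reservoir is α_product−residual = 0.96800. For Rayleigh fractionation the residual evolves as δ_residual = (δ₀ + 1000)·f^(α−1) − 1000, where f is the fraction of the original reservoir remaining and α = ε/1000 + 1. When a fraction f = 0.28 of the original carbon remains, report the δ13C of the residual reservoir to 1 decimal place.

Rayleigh residual: δ_res = (δ₀ + 1000)·f^(α−1) − 1000
α − 1 = -0.03200
f^(α−1) = 0.28^(-0.03200) = 1.041576
δ_res = (-1.8 + 1000) × 1.041576 − 1000 = 1039.701 − 1000 = 39.70‰

39.7‰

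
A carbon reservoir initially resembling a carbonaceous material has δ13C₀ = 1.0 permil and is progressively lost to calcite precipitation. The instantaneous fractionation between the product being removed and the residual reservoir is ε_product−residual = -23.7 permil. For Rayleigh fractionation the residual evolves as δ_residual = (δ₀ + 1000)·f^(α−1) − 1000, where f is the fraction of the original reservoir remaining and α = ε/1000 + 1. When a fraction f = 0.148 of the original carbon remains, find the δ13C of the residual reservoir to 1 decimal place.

47.4 permil

Rayleigh residual: δ_res = (δ₀ + 1000)·f^(α−1) − 1000
α = ε/1000 + 1 = 0.97630, so α − 1 = -0.02370
f^(α−1) = 0.148^(-0.02370) = 1.046321
δ_res = (1.0 + 1000) × 1.046321 − 1000 = 1047.367 − 1000 = 47.37 permil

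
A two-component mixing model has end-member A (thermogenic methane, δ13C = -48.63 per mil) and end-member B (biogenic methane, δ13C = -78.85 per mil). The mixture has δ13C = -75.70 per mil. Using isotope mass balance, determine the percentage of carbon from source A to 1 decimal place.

δ_mix = f_A·δ_A + (1 − f_A)·δ_B  ⇒  f_A = (δ_mix − δ_B)/(δ_A − δ_B)
f_A = (-75.70 − (-78.85)) / (-48.63 − (-78.85))
f_A = 3.15 / 30.22 = 0.1042

10.4%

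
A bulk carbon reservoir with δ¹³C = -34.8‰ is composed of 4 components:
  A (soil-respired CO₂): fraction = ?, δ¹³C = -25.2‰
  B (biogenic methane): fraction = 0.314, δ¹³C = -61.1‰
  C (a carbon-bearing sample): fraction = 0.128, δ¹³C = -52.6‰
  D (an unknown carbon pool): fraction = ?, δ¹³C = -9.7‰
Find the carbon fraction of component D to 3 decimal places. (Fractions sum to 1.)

Let f_D and f_A be the unknown fractions; fractions sum to 1 so f_D + f_A = 0.558.
Mass balance: Σ fᵢ·δᵢ = δ_bulk ⇒ f_D·(-9.7) + f_A·(-25.2) = -34.8 − (-25.918) = -8.882
Substitute f_A = 0.558 − f_D:
f_D·(-9.7 − -25.2) = -8.882 − 0.558×(-25.2) = 5.180
f_D = 5.180 / 15.5 = 0.3342

0.334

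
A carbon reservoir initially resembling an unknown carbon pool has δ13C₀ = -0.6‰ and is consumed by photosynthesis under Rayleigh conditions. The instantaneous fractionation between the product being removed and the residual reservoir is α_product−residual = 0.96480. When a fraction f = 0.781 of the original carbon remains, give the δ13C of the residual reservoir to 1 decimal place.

Rayleigh residual: δ_res = (δ₀ + 1000)·f^(α−1) − 1000
α − 1 = -0.03520
f^(α−1) = 0.781^(-0.03520) = 1.008739
δ_res = (-0.6 + 1000) × 1.008739 − 1000 = 1008.133 − 1000 = 8.13‰

8.1‰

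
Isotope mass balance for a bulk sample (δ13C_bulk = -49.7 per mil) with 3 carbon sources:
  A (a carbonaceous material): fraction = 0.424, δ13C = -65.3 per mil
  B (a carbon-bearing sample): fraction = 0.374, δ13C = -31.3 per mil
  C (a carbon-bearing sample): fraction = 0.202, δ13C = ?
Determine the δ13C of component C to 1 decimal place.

Isotope mass balance: δ_bulk = Σ fᵢ·δᵢ.
-49.7 = 0.424×(-65.3) + 0.374×(-31.3) + 0.202×δ_C
0.202·δ_C = -49.7 − (-39.393) = -10.307
δ_C = -10.307 / 0.202 = -51.02 per mil

-51.0 per mil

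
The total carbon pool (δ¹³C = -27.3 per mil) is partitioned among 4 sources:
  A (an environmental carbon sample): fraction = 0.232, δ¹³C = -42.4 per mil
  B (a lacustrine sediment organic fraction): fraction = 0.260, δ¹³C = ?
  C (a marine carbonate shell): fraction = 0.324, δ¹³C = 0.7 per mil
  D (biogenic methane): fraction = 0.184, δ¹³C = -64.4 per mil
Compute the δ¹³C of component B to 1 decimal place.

Isotope mass balance: δ_bulk = Σ fᵢ·δᵢ.
-27.3 = 0.232×(-42.4) + 0.260×δ_B + 0.324×(0.7) + 0.184×(-64.4)
0.260·δ_B = -27.3 − (-21.460) = -5.840
δ_B = -5.840 / 0.260 = -22.46 per mil

-22.5 per mil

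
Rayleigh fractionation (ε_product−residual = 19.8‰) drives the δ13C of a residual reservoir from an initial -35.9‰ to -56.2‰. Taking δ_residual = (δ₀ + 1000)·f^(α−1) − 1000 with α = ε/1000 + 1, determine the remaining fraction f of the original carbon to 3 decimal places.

α − 1 = ε/1000 = 0.0198
(δ_res + 1000)/(δ₀ + 1000) = (-56.2 + 1000)/(-35.9 + 1000) = 943.8/964.1 = 0.978944
f = 0.978944^(1/0.0198) = exp(ln(0.978944)/0.0198) = exp(-0.02128/0.0198)
f = exp(-1.0748) = 0.3414

0.341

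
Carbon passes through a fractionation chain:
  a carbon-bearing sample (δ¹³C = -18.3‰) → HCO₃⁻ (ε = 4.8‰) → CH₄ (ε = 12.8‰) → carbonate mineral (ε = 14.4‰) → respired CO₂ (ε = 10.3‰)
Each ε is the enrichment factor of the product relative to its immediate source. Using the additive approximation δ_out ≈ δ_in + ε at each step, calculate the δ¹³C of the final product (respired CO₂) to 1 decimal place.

step 1: δ ≈ -18.3 + (4.8) = -13.5‰
step 2: δ ≈ -13.5 + (12.8) = -0.7‰
step 3: δ ≈ -0.7 + (14.4) = 13.7‰
step 4: δ ≈ 13.7 + (10.3) = 24.0‰

24.0‰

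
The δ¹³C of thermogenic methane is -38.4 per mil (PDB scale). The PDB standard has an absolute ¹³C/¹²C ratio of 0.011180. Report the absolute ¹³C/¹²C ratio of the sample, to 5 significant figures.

0.010751

R_sample = R_standard × (δ¹³C/1000 + 1)
R_sample = 0.011180 × (-38.4/1000 + 1) = 0.011180 × 0.961600
R_sample = 0.0107507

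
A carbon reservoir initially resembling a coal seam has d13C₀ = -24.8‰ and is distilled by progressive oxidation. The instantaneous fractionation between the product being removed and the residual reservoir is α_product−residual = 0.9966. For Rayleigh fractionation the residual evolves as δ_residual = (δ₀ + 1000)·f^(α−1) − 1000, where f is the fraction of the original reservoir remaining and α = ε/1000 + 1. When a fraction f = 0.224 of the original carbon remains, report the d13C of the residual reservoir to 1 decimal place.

-19.8‰

Rayleigh residual: δ_res = (δ₀ + 1000)·f^(α−1) − 1000
α − 1 = -0.00340
f^(α−1) = 0.224^(-0.00340) = 1.005100
δ_res = (-24.8 + 1000) × 1.005100 − 1000 = 980.173 − 1000 = -19.83‰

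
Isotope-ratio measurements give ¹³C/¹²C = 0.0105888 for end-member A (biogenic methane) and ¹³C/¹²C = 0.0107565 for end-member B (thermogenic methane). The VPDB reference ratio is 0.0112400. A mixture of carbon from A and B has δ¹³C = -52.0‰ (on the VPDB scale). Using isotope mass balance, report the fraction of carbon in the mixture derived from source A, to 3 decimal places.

δ_A = (0.0105888/0.0112400 − 1)×1000 = (0.942064 − 1)×1000 = -57.936‰
δ_B = (0.0107565/0.0112400 − 1)×1000 = (0.956984 − 1)×1000 = -43.016‰
f_A = (δ_mix − δ_B)/(δ_A − δ_B) = (-52.0 − (-43.016))/(-57.936 − (-43.016))
f_A = -8.984 / -14.920 = 0.6021

0.602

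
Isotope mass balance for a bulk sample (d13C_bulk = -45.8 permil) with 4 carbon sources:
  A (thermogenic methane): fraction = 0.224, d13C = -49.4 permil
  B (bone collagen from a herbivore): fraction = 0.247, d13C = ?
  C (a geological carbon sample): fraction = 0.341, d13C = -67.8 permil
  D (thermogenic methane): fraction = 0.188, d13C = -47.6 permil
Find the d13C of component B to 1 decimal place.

Isotope mass balance: δ_bulk = Σ fᵢ·δᵢ.
-45.8 = 0.224×(-49.4) + 0.247×δ_B + 0.341×(-67.8) + 0.188×(-47.6)
0.247·δ_B = -45.8 − (-43.134) = -2.666
δ_B = -2.666 / 0.247 = -10.79 permil

-10.8 permil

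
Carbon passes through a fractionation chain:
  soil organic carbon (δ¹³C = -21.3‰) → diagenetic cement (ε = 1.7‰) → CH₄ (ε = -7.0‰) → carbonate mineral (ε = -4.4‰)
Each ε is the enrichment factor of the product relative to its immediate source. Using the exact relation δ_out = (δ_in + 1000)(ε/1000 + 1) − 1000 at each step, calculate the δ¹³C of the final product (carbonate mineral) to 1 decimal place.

-30.8‰

step 1: δ = (-21.30 + 1000)·(1.7/1000 + 1) − 1000 = -19.64‰
step 2: δ = (-19.64 + 1000)·(-7.0/1000 + 1) − 1000 = -26.50‰
step 3: δ = (-26.50 + 1000)·(-4.4/1000 + 1) − 1000 = -30.78‰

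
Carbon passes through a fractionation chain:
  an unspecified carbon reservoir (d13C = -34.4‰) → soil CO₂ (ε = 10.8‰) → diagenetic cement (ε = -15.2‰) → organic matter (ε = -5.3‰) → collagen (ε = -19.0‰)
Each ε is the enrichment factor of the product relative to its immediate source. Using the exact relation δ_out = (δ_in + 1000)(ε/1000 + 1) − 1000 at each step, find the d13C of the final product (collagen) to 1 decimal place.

-62.1‰

step 1: δ = (-34.40 + 1000)·(10.8/1000 + 1) − 1000 = -23.97‰
step 2: δ = (-23.97 + 1000)·(-15.2/1000 + 1) − 1000 = -38.81‰
step 3: δ = (-38.81 + 1000)·(-5.3/1000 + 1) − 1000 = -43.90‰
step 4: δ = (-43.90 + 1000)·(-19.0/1000 + 1) − 1000 = -62.07‰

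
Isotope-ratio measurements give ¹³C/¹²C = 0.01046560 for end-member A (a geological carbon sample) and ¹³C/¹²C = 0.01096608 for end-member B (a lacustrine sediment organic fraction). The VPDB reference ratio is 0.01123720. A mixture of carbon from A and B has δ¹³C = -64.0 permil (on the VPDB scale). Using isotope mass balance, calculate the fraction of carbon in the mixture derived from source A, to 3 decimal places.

0.895

δ_A = (0.01046560/0.01123720 − 1)×1000 = (0.931335 − 1)×1000 = -68.665 permil
δ_B = (0.01096608/0.01123720 − 1)×1000 = (0.975873 − 1)×1000 = -24.127 permil
f_A = (δ_mix − δ_B)/(δ_A − δ_B) = (-64.0 − (-24.127))/(-68.665 − (-24.127))
f_A = -39.873 / -44.538 = 0.8953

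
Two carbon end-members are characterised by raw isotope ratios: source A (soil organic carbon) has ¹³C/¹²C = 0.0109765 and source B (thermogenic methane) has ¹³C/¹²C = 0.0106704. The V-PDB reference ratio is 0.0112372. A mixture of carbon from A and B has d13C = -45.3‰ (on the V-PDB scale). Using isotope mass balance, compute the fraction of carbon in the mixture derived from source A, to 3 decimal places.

0.189

δ_A = (0.0109765/0.0112372 − 1)×1000 = (0.976800 − 1)×1000 = -23.200‰
δ_B = (0.0106704/0.0112372 − 1)×1000 = (0.949560 − 1)×1000 = -50.440‰
f_A = (δ_mix − δ_B)/(δ_A − δ_B) = (-45.3 − (-50.440))/(-23.200 − (-50.440))
f_A = 5.140 / 27.240 = 0.1887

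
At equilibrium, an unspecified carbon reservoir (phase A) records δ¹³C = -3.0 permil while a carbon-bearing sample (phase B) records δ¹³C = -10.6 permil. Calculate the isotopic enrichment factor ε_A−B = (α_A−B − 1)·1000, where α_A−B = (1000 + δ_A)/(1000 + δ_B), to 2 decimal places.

7.68 permil

α_A−B = (1000 + -3.0) / (1000 + -10.6) = 997.0 / 989.4 = 1.007681
ε_A−B = (1.007681 − 1) × 1000 = 7.681 permil
(The approximation ε ≈ δ_A − δ_B would give 7.6 permil.)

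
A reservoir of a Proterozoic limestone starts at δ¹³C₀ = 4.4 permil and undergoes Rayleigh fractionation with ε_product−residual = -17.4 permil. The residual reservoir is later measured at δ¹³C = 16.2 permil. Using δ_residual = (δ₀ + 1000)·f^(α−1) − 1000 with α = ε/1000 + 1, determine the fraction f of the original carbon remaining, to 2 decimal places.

α − 1 = ε/1000 = -0.0174
(δ_res + 1000)/(δ₀ + 1000) = (16.2 + 1000)/(4.4 + 1000) = 1016.2/1004.4 = 1.011748
f = 1.011748^(1/-0.0174) = exp(ln(1.011748)/-0.0174) = exp(0.01168/-0.0174)
f = exp(-0.6713) = 0.5111

0.51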